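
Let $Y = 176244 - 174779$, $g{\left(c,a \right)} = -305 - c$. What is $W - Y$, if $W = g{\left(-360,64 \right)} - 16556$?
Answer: $-17966$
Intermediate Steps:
$W = -16501$ ($W = \left(-305 - -360\right) - 16556 = \left(-305 + 360\right) - 16556 = 55 - 16556 = -16501$)
$Y = 1465$
$W - Y = -16501 - 1465 = -17966$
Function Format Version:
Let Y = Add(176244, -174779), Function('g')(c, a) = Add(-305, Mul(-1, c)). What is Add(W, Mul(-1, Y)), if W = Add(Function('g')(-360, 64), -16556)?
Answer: -17966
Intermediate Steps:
W = -16501 (W = Add(Add(-305, Mul(-1, -360)), -16556) = Add(Add(-305, 360), -16556) = Add(55, -16556) = -16501)
Y = 1465
Add(W, Mul(-1, Y)) = Add(-16501, Mul(-1, 1465)) = Add(-16501, -1465) = -17966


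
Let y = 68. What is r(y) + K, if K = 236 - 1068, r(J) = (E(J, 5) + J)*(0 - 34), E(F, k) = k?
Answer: -3314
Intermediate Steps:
r(J) = -170 - 34*J (r(J) = (5 + J)*(0 - 34) = (5 + J)*(-34) = -170 - 34*J)
K = -832
r(y) + K = (-170 - 34*68) - 832 = (-170 - 2312) - 832 = -2482 - 832 = -3314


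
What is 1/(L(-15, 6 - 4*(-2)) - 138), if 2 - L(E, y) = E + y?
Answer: -1/135 ≈ -0.0074074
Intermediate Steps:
L(E, y) = 2 - E - y (L(E, y) = 2 - (E + y) = 2 + (-E - y) = 2 - E - y)
1/(L(-15, 6 - 4*(-2)) - 138) = 1/((2 - 1*(-15) - (6 - 4*(-2))) - 138) = 1/((2 + 15 - (6 + 8)) - 138) = 1/((2 + 15 - 1*14) - 138) = 1/((2 + 15 - 14) - 138) = 1/(3 - 138) = 1/(-135) = -1/135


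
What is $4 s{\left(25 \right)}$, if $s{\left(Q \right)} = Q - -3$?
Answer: $112$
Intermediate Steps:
$s{\left(Q \right)} = 3 + Q$ ($s{\left(Q \right)} = Q + 3 = 3 + Q$)
$4 s{\left(25 \right)} = 4 \left(3 + 25\right) = 4 \cdot 28 = 112$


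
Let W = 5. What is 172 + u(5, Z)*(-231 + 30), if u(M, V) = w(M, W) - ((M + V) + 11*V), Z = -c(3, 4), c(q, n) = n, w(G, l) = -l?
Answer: -7466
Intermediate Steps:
Z = -4 (Z = -1*4 = -4)
u(M, V) = -5 - M - 12*V (u(M, V) = -1*5 - ((M + V) + 11*V) = -5 - (M + 12*V) = -5 + (-M - 12*V) = -5 - M - 12*V)
172 + u(5, Z)*(-231 + 30) = 172 + (-5 - 1*5 - 12*(-4))*(-231 + 30) = 172 + (-5 - 5 + 48)*(-201) = 172 + 38*(-201) = 172 - 7638 = -7466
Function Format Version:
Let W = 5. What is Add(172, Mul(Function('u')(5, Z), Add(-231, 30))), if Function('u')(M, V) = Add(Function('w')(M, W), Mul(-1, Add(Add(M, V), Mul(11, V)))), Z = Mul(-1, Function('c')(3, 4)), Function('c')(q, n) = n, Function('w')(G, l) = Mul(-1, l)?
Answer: -7466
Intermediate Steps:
Z = -4 (Z = Mul(-1, 4) = -4)
Function('u')(M, V) = Add(-5, Mul(-1, M), Mul(-12, V)) (Function('u')(M, V) = Add(Mul(-1, 5), Mul(-1, Add(Add(M, V), Mul(11, V)))) = Add(-5, Mul(-1, Add(M, Mul(12, V)))) = Add(-5, Add(Mul(-1, M), Mul(-12, V))) = Add(-5, Mul(-1, M), Mul(-12, V)))
Add(172, Mul(Function('u')(5, Z), Add(-231, 30))) = Add(172, Mul(Add(-5, Mul(-1, 5), Mul(-12, -4)), Add(-231, 30))) = Add(172, Mul(Add(-5, -5, 48), -201)) = Add(172, Mul(38, -201)) = Add(172, -7638) = -7466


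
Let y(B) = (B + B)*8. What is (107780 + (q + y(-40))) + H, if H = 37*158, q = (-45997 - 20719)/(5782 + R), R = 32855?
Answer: 4365373366/38637 ≈ 1.1298e+5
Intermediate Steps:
y(B) = 16*B (y(B) = (2*B)*8 = 16*B)
q = -66716/38637 (q = (-45997 - 20719)/(5782 + 32855) = -66716/38637 ≈ -1.7267)
H = 5846
(107780 + (q + y(-40))) + H = (107780 + (-66716/38637 + 16*(-40))) + 5846 = (107780 + (-66716/38637 - 640)) + 5846 = (107780 - 24794396/38637) + 5846 = 4139501464/38637 + 5846 = 4365373366/38637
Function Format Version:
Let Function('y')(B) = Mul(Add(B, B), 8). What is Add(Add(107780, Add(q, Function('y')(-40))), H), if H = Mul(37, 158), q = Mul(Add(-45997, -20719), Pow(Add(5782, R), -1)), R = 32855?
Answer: Rational(4365373366, 38637) ≈ 1.1298e+5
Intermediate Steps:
Function('y')(B) = Mul(16, B) (Function('y')(B) = Mul(Mul(2, B), 8) = Mul(16, B))
q = Rational(-66716, 38637) (q = Mul(Add(-45997, -20719), Pow(Add(5782, 32855), -1)) = Mul(-66716, Pow(38637, -1)) = Mul(-66716, Rational(1, 38637)) = Rational(-66716, 38637) ≈ -1.7267)
H = 5846
Add(Add(107780, Add(q, Function('y')(-40))), H) = Add(Add(107780, Add(Rational(-66716, 38637), Mul(16, -40))), 5846) = Add(Add(107780, Add(Rational(-66716, 38637), -640)), 5846) = Add(Add(107780, Rational(-24794396, 38637)), 5846) = Add(Rational(4139501464, 38637), 5846) = Rational(4365373366, 38637)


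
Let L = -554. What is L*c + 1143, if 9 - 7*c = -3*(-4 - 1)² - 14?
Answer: -6613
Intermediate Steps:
c = 14 (c = 9/7 - (-3*(-4 - 1)² - 14)/7 = 9/7 - (-3*(-5)² - 14)/7 = 9/7 - (-3*25 - 14)/7 = 9/7 - (-75 - 14)/7 = 9/7 - ⅐*(-89) = 9/7 + 89/7 = 14)
L*c + 1143 = -554*14 + 1143 = -7756 + 1143 = -6613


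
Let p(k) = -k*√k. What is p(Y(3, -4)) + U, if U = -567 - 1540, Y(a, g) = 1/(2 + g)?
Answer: -2107 + I*√2/4 ≈ -2107.0 + 0.35355*I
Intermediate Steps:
U = -2107
p(k) = -k^(3/2)
p(Y(3, -4)) + U = -(1/(2 - 4))^(3/2) - 2107 = -(1/(-2))^(3/2) - 2107 = -(-½)^(3/2) - 2107 = -(-1)*I*√2/4 - 2107 = I*√2/4 - 2107 = -2107 + I*√2/4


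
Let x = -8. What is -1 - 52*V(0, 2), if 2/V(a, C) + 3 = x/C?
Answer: 97/7 ≈ 13.857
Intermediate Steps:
V(a, C) = 2/(-3 - 8/C)
-1 - 52*V(0, 2) = -1 - (-104)*2/(8 + 3*2) = -1 - (-104)*2/(8 + 6) = -1 - (-104)*2/14 = -1 - 52*(-2/7) = -1 + 104/7 = 97/7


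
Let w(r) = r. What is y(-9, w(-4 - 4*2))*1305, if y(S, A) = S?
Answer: -11745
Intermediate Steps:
y(-9, w(-4 - 4*2))*1305 = -9*1305 = -11745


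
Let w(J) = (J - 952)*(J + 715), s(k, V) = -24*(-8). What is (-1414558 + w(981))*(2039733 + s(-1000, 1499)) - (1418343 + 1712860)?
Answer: -2785263688153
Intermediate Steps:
s(k, V) = 192
w(J) = (-952 + J)*(715 + J)
(-1414558 + w(981))*(2039733 + s(-1000, 1499)) - (1418343 + 1712860) = (-1414558 + (-680680 + 981² - 237*981))*(2039733 + 192) - (1418343 + 1712860) = (-1414558 + (-680680 + 962361 - 232497))*2039925 - 1*3131203 = (-1414558 + 49184)*2039925 - 3131203 = -1365374*2039925 - 3131203 = -2785260556950 - 3131203 = -2785263688153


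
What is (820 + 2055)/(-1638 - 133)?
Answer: -125/77 ≈ -1.6234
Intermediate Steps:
(820 + 2055)/(-1638 - 133) = 2875/(-1771) = 2875*(-1/1771) = -125/77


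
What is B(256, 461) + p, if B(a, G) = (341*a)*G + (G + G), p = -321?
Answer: 40244057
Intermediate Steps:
B(a, G) = 2*G + 341*G*a (B(a, G) = 341*G*a + 2*G = 2*G + 341*G*a)
B(256, 461) + p = 461*(2 + 341*256) - 321 = 461*(2 + 87296) - 321 = 461*87298 - 321 = 40244378 - 321 = 40244057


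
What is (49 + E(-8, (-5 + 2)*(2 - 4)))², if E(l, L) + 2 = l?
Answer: 1521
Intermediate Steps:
E(l, L) = -2 + l
(49 + E(-8, (-5 + 2)*(2 - 4)))² = (49 + (-2 - 8))² = (49 - 10)² = 39² = 1521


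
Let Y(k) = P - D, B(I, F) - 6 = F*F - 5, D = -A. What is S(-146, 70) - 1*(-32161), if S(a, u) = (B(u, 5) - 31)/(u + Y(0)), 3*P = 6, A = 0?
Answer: 2315587/72 ≈ 32161.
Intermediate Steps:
D = 0 (D = -1*0 = 0)
P = 2 (P = (1/3)*6 = 2)
B(I, F) = 1 + F**2 (B(I, F) = 6 + (F*F - 5) = 6 + (F**2 - 5) = 6 + (-5 + F**2) = 1 + F**2)
Y(k) = 2 (Y(k) = 2 - 1*0 = 2 + 0 = 2)
S(a, u) = -5/(2 + u) (S(a, u) = ((1 + 5**2) - 31)/(u + 2) = ((1 + 25) - 31)/(2 + u) = (26 - 31)/(2 + u) = -5/(2 + u))
S(-146, 70) - 1*(-32161) = -5/(2 + 70) - 1*(-32161) = -5/72 + 32161 = 2315587/72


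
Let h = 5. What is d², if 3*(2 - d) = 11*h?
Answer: 2401/9 ≈ 266.78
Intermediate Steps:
d = -49/3 (d = 2 - 11*5/3 = 2 - ⅓*55 = 2 - 55/3 = -49/3 ≈ -16.333)
d² = (-49/3)² = 2401/9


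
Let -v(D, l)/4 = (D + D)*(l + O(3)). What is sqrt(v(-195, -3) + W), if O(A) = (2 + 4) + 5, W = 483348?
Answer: 6*sqrt(13773) ≈ 704.15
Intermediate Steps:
O(A) = 11 (O(A) = 6 + 5 = 11)
v(D, l) = -8*D*(11 + l) (v(D, l) = -4*(D + D)*(l + 11) = -4*2*D*(11 + l) = -8*D*(11 + l))
sqrt(v(-195, -3) + W) = sqrt(-8*(-195)*(11 - 3) + 483348) = sqrt(-8*(-195)*8 + 483348) = sqrt(12480 + 483348) = sqrt(495828) = 6*sqrt(13773)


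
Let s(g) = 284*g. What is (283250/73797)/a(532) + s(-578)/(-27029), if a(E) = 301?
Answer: 3653947432594/600392393013 ≈ 6.0859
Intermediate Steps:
(283250/73797)/a(532) + s(-578)/(-27029) = (283250/73797)/301 + (284*(-578))/(-27029) = (283250*(1/73797))*(1/301) - 164152*(-1/27029) = (283250/73797)*(1/301) + 164152/27029 = 283250/22212897 + 164152/27029 = 3653947432594/600392393013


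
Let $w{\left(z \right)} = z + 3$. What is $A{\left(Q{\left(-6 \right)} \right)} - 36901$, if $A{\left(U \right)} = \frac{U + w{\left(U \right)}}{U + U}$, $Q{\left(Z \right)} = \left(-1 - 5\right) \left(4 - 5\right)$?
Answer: $- \frac{147599}{4} \approx -36900.0$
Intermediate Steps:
$Q{\left(Z \right)} = 6$ ($Q{\left(Z \right)} = \left(-6\right) \left(-1\right) = 6$)
$w{\left(z \right)} = 3 + z$
$A{\left(U \right)} = \frac{3 + 2 U}{2 U}$ ($A{\left(U \right)} = \frac{U + \left(3 + U\right)}{U + U} = \frac{3 + 2 U}{2 U}$)
$A{\left(Q{\left(-6 \right)} \right)} - 36901 = \frac{\frac{3}{2} + 6}{6} - 36901 = \frac{1}{6} \cdot \frac{15}{2} - 36901 = \frac{5}{4} - 36901 = - \frac{147599}{4}$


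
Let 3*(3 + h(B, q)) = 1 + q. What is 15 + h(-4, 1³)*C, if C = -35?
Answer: 290/3 ≈ 96.667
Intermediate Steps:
h(B, q) = -8/3 + q/3 (h(B, q) = -3 + (1 + q)/3 = -3 + (⅓ + q/3) = -8/3 + q/3)
15 + h(-4, 1³)*C = 15 + (-8/3 + (⅓)*1³)*(-35) = 15 + (-8/3 + (⅓)*1)*(-35) = 15 + (-8/3 + ⅓)*(-35) = 15 - 7/3*(-35) = 15 + 245/3 = 290/3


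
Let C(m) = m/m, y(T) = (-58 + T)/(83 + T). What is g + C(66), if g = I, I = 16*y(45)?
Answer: -5/8 ≈ -0.62500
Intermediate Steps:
y(T) = (-58 + T)/(83 + T)
C(m) = 1
I = -13/8 (I = 16*((-58 + 45)/(83 + 45)) = 16*(-13/128) = -13/8 ≈ -1.6250)
g = -13/8 ≈ -1.6250
g + C(66) = -13/8 + 1 = -5/8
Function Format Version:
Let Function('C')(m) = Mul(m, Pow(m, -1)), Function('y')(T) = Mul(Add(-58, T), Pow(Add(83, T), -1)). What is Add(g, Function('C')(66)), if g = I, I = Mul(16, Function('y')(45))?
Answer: Rational(-5, 8) ≈ -0.62500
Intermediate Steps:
Function('y')(T) = Mul(Pow(Add(83, T), -1), Add(-58, T))
Function('C')(m) = 1
I = Rational(-13, 8) (I = Mul(16, Mul(Pow(Add(83, 45), -1), Add(-58, 45))) = Mul(16, Mul(Pow(128, -1), -13)) = Mul(16, Mul(Rational(1, 128), -13)) = Mul(16, Rational(-13, 128)) = Rational(-13, 8) ≈ -1.6250)
g = Rational(-13, 8) ≈ -1.6250
Add(g, Function('C')(66)) = Add(Rational(-13, 8), 1) = Rational(-5, 8)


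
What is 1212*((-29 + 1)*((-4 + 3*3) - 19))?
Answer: 475104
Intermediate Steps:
1212*((-29 + 1)*((-4 + 3*3) - 19)) = 1212*(-28*((-4 + 9) - 19)) = 1212*(-28*(5 - 19)) = 1212*(-28*(-14)) = 1212*392 = 475104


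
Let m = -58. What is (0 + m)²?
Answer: 3364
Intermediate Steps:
(0 + m)² = (0 - 58)² = (-58)² = 3364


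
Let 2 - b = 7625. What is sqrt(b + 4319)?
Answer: 2*I*sqrt(826) ≈ 57.48*I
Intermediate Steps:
b = -7623 (b = 2 - 1*7625 = 2 - 7625 = -7623)
sqrt(b + 4319) = sqrt(-7623 + 4319) = sqrt(-3304) = 2*I*sqrt(826)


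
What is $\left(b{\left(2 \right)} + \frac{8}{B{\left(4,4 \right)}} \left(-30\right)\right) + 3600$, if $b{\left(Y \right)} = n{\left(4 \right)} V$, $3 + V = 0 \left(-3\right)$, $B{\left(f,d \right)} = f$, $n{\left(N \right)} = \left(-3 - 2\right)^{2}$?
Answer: $3465$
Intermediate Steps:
$n{\left(N \right)} = 25$ ($n{\left(N \right)} = \left(-5\right)^{2} = 25$)
$V = -3$ ($V = -3 + 0 \left(-3\right) = -3 + 0 = -3$)
$b{\left(Y \right)} = -75$ ($b{\left(Y \right)} = 25 \left(-3\right) = -75$)
$\left(b{\left(2 \right)} + \frac{8}{B{\left(4,4 \right)}} \left(-30\right)\right) + 3600 = \left(-75 + \frac{8}{4} \left(-30\right)\right) + 3600 = \left(-75 + 8 \cdot \frac{1}{4} \left(-30\right)\right) + 3600 = \left(-75 + 2 \left(-30\right)\right) + 3600 = \left(-75 - 60\right) + 3600 = -135 + 3600 = 3465$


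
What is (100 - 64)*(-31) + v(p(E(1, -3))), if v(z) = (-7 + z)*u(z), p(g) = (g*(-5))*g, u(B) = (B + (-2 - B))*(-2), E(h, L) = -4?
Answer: -1464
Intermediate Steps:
u(B) = 4 (u(B) = -2*(-2) = 4)
p(g) = -5*g² (p(g) = (-5*g)*g = -5*g²)
v(z) = -28 + 4*z (v(z) = (-7 + z)*4 = -28 + 4*z)
(100 - 64)*(-31) + v(p(E(1, -3))) = (100 - 64)*(-31) + (-28 + 4*(-5*(-4)²)) = 36*(-31) + (-28 + 4*(-5*16)) = -1116 + (-28 + 4*(-80)) = -1116 + (-28 - 320) = -1116 - 348 = -1464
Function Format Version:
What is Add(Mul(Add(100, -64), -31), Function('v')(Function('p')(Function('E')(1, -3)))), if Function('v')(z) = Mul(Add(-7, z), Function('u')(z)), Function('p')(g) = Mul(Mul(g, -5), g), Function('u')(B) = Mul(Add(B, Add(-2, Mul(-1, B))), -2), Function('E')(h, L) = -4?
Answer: -1464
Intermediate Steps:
Function('u')(B) = 4 (Function('u')(B) = Mul(-2, -2) = 4)
Function('p')(g) = Mul(-5, Pow(g, 2)) (Function('p')(g) = Mul(Mul(-5, g), g) = Mul(-5, Pow(g, 2)))
Function('v')(z) = Add(-28, Mul(4, z)) (Function('v')(z) = Mul(Add(-7, z), 4) = Add(-28, Mul(4, z)))
Add(Mul(Add(100, -64), -31), Function('v')(Function('p')(Function('E')(1, -3)))) = Add(Mul(Add(100, -64), -31), Add(-28, Mul(4, Mul(-5, Pow(-4, 2))))) = Add(Mul(36, -31), Add(-28, Mul(4, Mul(-5, 16)))) = Add(-1116, Add(-28, Mul(4, -80))) = Add(-1116, Add(-28, -320)) = Add(-1116, -348) = -1464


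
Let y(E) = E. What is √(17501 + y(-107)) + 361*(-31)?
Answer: -11191 + √17394 ≈ -11059.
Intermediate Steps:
√(17501 + y(-107)) + 361*(-31) = √(17501 - 107) + 361*(-31) = √17394 - 11191 = -11191 + √17394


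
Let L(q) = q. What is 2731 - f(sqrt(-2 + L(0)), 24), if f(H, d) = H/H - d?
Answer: 2754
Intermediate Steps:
f(H, d) = 1 - d
2731 - f(sqrt(-2 + L(0)), 24) = 2731 - (1 - 1*24) = 2731 - (1 - 24) = 2731 - 1*(-23) = 2731 + 23 = 2754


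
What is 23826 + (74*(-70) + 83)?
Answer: 18729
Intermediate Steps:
23826 + (74*(-70) + 83) = 23826 + (-5180 + 83) = 23826 - 5097 = 18729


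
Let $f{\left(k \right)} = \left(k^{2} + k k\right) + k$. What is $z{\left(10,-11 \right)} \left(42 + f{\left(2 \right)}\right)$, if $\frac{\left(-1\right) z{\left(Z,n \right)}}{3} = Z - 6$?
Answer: $-624$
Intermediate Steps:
$z{\left(Z,n \right)} = 18 - 3 Z$ ($z{\left(Z,n \right)} = - 3 \left(Z - 6\right) = - 3 \left(-6 + Z\right) = 18 - 3 Z$)
$f{\left(k \right)} = k + 2 k^{2}$ ($f{\left(k \right)} = \left(k^{2} + k^{2}\right) + k = 2 k^{2} + k = k + 2 k^{2}$)
$z{\left(10,-11 \right)} \left(42 + f{\left(2 \right)}\right) = \left(18 - 30\right) \left(42 + 2 \left(1 + 2 \cdot 2\right)\right) = \left(18 - 30\right) \left(42 + 2 \left(1 + 4\right)\right) = - 12 \left(42 + 2 \cdot 5\right) = - 12 \left(42 + 10\right) = \left(-12\right) 52 = -624$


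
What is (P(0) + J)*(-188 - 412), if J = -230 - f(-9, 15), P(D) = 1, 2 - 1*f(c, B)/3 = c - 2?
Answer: 160800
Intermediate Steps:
f(c, B) = 12 - 3*c (f(c, B) = 6 - 3*(c - 2) = 6 - 3*(-2 + c) = 6 + (6 - 3*c) = 12 - 3*c)
J = -269 (J = -230 - (12 - 3*(-9)) = -230 - (12 + 27) = -230 - 1*39 = -230 - 39 = -269)
(P(0) + J)*(-188 - 412) = (1 - 269)*(-188 - 412) = -268*(-600) = 160800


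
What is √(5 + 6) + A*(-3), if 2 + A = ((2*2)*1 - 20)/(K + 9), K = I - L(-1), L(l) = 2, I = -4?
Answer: 22 + √11 ≈ 25.317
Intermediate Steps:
K = -6 (K = -4 - 1*2 = -4 - 2 = -6)
A = -22/3 (A = -2 + ((2*2)*1 - 20)/(-6 + 9) = -2 + (4*1 - 20)/3 = -2 + (4 - 20)*(⅓) = -2 - 16*⅓ = -2 - 16/3 = -22/3 ≈ -7.3333)
√(5 + 6) + A*(-3) = √(5 + 6) - 22/3*(-3) = √11 + 22 = 22 + √11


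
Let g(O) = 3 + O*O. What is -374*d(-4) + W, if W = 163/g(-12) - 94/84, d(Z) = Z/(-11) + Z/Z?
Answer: -49981/98 ≈ -510.01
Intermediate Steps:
g(O) = 3 + O²
d(Z) = 1 - Z/11 (d(Z) = Z*(-1/11) + 1 = -Z/11 + 1 = 1 - Z/11)
W = -1/98 (W = 163/(3 + (-12)²) - 94/84 = 163/(3 + 144) - 94*1/84 = 163/147 - 47/42 = -1/98 ≈ -0.010204)
-374*d(-4) + W = -374*(1 - 1/11*(-4)) - 1/98 = -374*(1 + 4/11) - 1/98 = -374*15/11 - 1/98 = -510 - 1/98 = -49981/98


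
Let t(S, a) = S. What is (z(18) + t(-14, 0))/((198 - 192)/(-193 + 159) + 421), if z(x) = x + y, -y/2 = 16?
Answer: -34/511 ≈ -0.066536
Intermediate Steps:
y = -32 (y = -2*16 = -32)
z(x) = -32 + x (z(x) = x - 32 = -32 + x)
(z(18) + t(-14, 0))/((198 - 192)/(-193 + 159) + 421) = ((-32 + 18) - 14)/((198 - 192)/(-193 + 159) + 421) = (-14 - 14)/(6/(-34) + 421) = -28/(6*(-1/34) + 421) = -28/(-3/17 + 421) = -28/7154/17 = -28*17/7154 = -34/511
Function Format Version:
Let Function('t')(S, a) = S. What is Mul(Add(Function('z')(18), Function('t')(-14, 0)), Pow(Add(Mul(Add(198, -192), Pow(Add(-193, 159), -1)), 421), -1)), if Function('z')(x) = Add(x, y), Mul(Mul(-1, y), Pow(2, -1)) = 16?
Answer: Rational(-34, 511) ≈ -0.066536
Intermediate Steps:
y = -32 (y = Mul(-2, 16) = -32)
Function('z')(x) = Add(-32, x) (Function('z')(x) = Add(x, -32) = Add(-32, x))
Mul(Add(Function('z')(18), Function('t')(-14, 0)), Pow(Add(Mul(Add(198, -192), Pow(Add(-193, 159), -1)), 421), -1)) = Mul(Add(Add(-32, 18), -14), Pow(Add(Mul(Add(198, -192), Pow(Add(-193, 159), -1)), 421), -1)) = Mul(Add(-14, -14), Pow(Add(Mul(6, Pow(-34, -1)), 421), -1)) = Mul(-28, Pow(Add(Mul(6, Rational(-1, 34)), 421), -1)) = Mul(-28, Pow(Add(Rational(-3, 17), 421), -1)) = Mul(-28, Pow(Rational(7154, 17), -1)) = Mul(-28, Rational(17, 7154)) = Rational(-34, 511)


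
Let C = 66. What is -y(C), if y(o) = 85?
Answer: -85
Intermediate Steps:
-y(C) = -1*85 = -85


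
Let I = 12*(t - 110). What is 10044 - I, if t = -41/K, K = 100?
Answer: 284223/25 ≈ 11369.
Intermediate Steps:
t = -41/100 ≈ -0.41000
I = -33123/25 (I = 12*(-41/100 - 110) = 12*(-11041/100) = -33123/25 ≈ -1324.9)
10044 - I = 10044 - 1*(-33123/25) = 10044 + 33123/25 = 284223/25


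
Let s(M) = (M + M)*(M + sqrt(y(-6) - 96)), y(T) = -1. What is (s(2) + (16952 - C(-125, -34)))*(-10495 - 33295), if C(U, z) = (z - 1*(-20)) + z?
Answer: -744780320 - 175160*I*sqrt(97) ≈ -7.4478e+8 - 1.7251e+6*I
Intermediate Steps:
C(U, z) = 20 + 2*z (C(U, z) = (z + 20) + z = (20 + z) + z = 20 + 2*z)
s(M) = 2*M*(M + I*sqrt(97)) (s(M) = (M + M)*(M + sqrt(-1 - 96)) = (2*M)*(M + sqrt(-97)) = (2*M)*(M + I*sqrt(97)) = 2*M*(M + I*sqrt(97)))
(s(2) + (16952 - C(-125, -34)))*(-10495 - 33295) = (2*2*(2 + I*sqrt(97)) + (16952 - (20 + 2*(-34))))*(-10495 - 33295) = ((8 + 4*I*sqrt(97)) + (16952 - (20 - 68)))*(-43790) = ((8 + 4*I*sqrt(97)) + (16952 - 1*(-48)))*(-43790) = ((8 + 4*I*sqrt(97)) + (16952 + 48))*(-43790) = ((8 + 4*I*sqrt(97)) + 17000)*(-43790) = (17008 + 4*I*sqrt(97))*(-43790) = -744780320 - 175160*I*sqrt(97)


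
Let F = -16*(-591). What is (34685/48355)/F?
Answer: 6937/91448976 ≈ 7.5856e-5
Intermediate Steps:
F = 9456
(34685/48355)/F = (34685/48355)/9456 = (34685*(1/48355))*(1/9456) = (6937/9671)*(1/9456) = 6937/91448976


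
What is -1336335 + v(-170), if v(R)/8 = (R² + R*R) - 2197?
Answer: -891511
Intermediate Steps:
v(R) = -17576 + 16*R² (v(R) = 8*((R² + R*R) - 2197) = 8*((R² + R²) - 2197) = 8*(2*R² - 2197) = 8*(-2197 + 2*R²) = -17576 + 16*R²)
-1336335 + v(-170) = -1336335 + (-17576 + 16*(-170)²) = -1336335 + (-17576 + 16*28900) = -1336335 + (-17576 + 462400) = -1336335 + 444824 = -891511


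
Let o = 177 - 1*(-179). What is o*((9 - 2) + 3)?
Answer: 3560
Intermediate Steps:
o = 356 (o = 177 + 179 = 356)
o*((9 - 2) + 3) = 356*((9 - 2) + 3) = 356*(7 + 3) = 356*10 = 3560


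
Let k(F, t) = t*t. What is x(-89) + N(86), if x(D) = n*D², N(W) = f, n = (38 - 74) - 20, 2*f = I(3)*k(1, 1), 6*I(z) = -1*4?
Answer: -1330729/3 ≈ -4.4358e+5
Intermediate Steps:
k(F, t) = t²
I(z) = -⅔ (I(z) = (-1*4)/6 = (⅙)*(-4) = -⅔)
f = -⅓ (f = (-⅔*1²)/2 = (-⅔*1)/2 = (½)*(-⅔) = -⅓ ≈ -0.33333)
n = -56 (n = -36 - 20 = -56)
N(W) = -⅓
x(D) = -56*D²
x(-89) + N(86) = -56*(-89)² - ⅓ = -56*7921 - ⅓ = -443576 - ⅓ = -1330729/3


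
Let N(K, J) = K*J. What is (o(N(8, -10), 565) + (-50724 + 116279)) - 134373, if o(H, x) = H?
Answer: -68898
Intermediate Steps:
N(K, J) = J*K
(o(N(8, -10), 565) + (-50724 + 116279)) - 134373 = (-10*8 + (-50724 + 116279)) - 134373 = (-80 + 65555) - 134373 = 65475 - 134373 = -68898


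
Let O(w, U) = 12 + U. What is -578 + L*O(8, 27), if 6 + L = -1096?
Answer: -43556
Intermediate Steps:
L = -1102 (L = -6 - 1096 = -1102)
-578 + L*O(8, 27) = -578 - 1102*(12 + 27) = -578 - 1102*39 = -578 - 42978 = -43556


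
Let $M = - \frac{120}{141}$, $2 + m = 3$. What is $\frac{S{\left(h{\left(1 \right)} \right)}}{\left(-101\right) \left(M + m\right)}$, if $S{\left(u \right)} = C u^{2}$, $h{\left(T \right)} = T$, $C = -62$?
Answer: $\frac{2914}{707} \approx 4.1216$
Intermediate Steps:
$m = 1$ ($m = -2 + 3 = 1$)
$M = - \frac{40}{47}$ ($M = \left(-120\right) \frac{1}{141} = - \frac{40}{47} \approx -0.85106$)
$S{\left(u \right)} = - 62 u^{2}$
$\frac{S{\left(h{\left(1 \right)} \right)}}{\left(-101\right) \left(M + m\right)} = \frac{\left(-62\right) 1^{2}}{\left(-101\right) \left(- \frac{40}{47} + 1\right)} = \frac{\left(-62\right) 1}{\left(-101\right) \frac{7}{47}} = - \frac{62}{- \frac{707}{47}} = \left(-62\right) \left(- \frac{47}{707}\right) = \frac{2914}{707}$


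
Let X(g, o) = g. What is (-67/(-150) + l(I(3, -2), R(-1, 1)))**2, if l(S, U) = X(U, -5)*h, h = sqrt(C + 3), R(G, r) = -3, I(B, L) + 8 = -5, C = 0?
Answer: 611989/22500 - 67*sqrt(3)/25 ≈ 22.558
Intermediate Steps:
I(B, L) = -13 (I(B, L) = -8 - 5 = -13)
h = sqrt(3) (h = sqrt(0 + 3) = sqrt(3) ≈ 1.7320)
l(S, U) = U*sqrt(3)
(-67/(-150) + l(I(3, -2), R(-1, 1)))**2 = (-67/(-150) - 3*sqrt(3))**2 = (-67*(-1/150) - 3*sqrt(3))**2 = (67/150 - 3*sqrt(3))**2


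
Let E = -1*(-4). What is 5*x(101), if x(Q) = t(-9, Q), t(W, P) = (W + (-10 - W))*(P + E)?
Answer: -5250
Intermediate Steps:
E = 4
t(W, P) = -40 - 10*P (t(W, P) = (W + (-10 - W))*(P + 4) = -10*(4 + P) = -40 - 10*P)
x(Q) = -40 - 10*Q
5*x(101) = 5*(-40 - 10*101) = 5*(-40 - 1010) = 5*(-1050) = -5250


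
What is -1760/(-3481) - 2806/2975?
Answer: -4531686/10355975 ≈ -0.43759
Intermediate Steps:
-1760/(-3481) - 2806/2975 = -1760*(-1/3481) - 2806*1/2975 = 1760/3481 - 2806/2975 = -4531686/10355975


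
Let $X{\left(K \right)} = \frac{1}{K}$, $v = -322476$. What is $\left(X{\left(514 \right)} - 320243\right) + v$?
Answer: $- \frac{330357565}{514} \approx -6.4272 \cdot 10^{5}$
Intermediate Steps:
$\left(X{\left(514 \right)} - 320243\right) + v = \left(\frac{1}{514} - 320243\right) - 322476 = - \frac{164604901}{514} - 322476 = - \frac{330357565}{514}$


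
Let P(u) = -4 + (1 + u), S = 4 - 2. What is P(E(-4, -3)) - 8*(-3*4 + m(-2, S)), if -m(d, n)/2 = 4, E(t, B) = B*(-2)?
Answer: 163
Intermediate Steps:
E(t, B) = -2*B
S = 2
m(d, n) = -8 (m(d, n) = -2*4 = -8)
P(u) = -3 + u
P(E(-4, -3)) - 8*(-3*4 + m(-2, S)) = (-3 - 2*(-3)) - 8*(-3*4 - 8) = (-3 + 6) - 8*(-12 - 8) = 3 - 8*(-20) = 3 + 160 = 163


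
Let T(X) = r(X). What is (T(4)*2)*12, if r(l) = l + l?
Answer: 192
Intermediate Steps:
r(l) = 2*l
T(X) = 2*X
(T(4)*2)*12 = ((2*4)*2)*12 = (8*2)*12 = 16*12 = 192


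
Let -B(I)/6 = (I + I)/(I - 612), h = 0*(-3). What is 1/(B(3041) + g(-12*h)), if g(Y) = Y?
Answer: -2429/36492 ≈ -0.066563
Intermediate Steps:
h = 0
B(I) = -12*I/(-612 + I) (B(I) = -6*(I + I)/(I - 612) = -6*2*I/(-612 + I) = -12*I/(-612 + I))
1/(B(3041) + g(-12*h)) = 1/(-12*3041/(-612 + 3041) - 12*0) = 1/(-12*3041/2429 + 0) = 1/(-12*3041*1/2429 + 0) = 1/(-36492/2429 + 0) = 1/(-36492/2429) = -2429/36492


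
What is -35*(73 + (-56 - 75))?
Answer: 2030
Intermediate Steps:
-35*(73 + (-56 - 75)) = -35*(73 - 131) = -35*(-58) = 2030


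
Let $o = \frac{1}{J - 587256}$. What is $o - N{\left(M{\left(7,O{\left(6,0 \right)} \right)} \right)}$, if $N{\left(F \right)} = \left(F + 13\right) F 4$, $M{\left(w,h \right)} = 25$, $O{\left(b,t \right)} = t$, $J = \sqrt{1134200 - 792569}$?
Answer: $- \frac{436834406208752}{114956422635} - \frac{\sqrt{37959}}{114956422635} \approx -3800.0$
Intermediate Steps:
$J = 3 \sqrt{37959}$ ($J = \sqrt{341631} = 3 \sqrt{37959} \approx 584.49$)
$o = \frac{1}{-587256 + 3 \sqrt{37959}}$ ($o = \frac{1}{3 \sqrt{37959} - 587256} = \frac{1}{-587256 + 3 \sqrt{37959}} \approx -1.7045 \cdot 10^{-6}$)
$N{\left(F \right)} = 4 F \left(13 + F\right)$ ($N{\left(F \right)} = \left(13 + F\right) F 4 = F \left(13 + F\right) 4 = 4 F \left(13 + F\right)$)
$o - N{\left(M{\left(7,O{\left(6,0 \right)} \right)} \right)} = \left(- \frac{195752}{114956422635} - \frac{\sqrt{37959}}{114956422635}\right) - 4 \cdot 25 \left(13 + 25\right) = \left(- \frac{195752}{114956422635} - \frac{\sqrt{37959}}{114956422635}\right) - 4 \cdot 25 \cdot 38 = \left(- \frac{195752}{114956422635} - \frac{\sqrt{37959}}{114956422635}\right) - 3800 = - \frac{436834406208752}{114956422635} - \frac{\sqrt{37959}}{114956422635}$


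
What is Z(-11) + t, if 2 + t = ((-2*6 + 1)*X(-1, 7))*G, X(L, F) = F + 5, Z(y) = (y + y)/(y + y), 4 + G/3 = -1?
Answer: 1979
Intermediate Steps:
G = -15 (G = -12 + 3*(-1) = -12 - 3 = -15)
Z(y) = 1 (Z(y) = (2*y)/((2*y)) = (2*y)*(1/(2*y)) = 1)
X(L, F) = 5 + F
t = 1978 (t = -2 + ((-2*6 + 1)*(5 + 7))*(-15) = -2 + ((-12 + 1)*12)*(-15) = -2 - 11*12*(-15) = -2 - 132*(-15) = -2 + 1980 = 1978)
Z(-11) + t = 1 + 1978 = 1979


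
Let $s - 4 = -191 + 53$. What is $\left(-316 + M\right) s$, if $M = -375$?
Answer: $92594$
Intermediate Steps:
$s = -134$ ($s = 4 + \left(-191 + 53\right) = 4 - 138 = -134$)
$\left(-316 + M\right) s = \left(-316 - 375\right) \left(-134\right) = \left(-691\right) \left(-134\right) = 92594$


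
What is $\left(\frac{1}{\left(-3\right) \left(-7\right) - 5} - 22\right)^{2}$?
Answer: $\frac{123201}{256} \approx 481.25$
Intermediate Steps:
$\left(\frac{1}{\left(-3\right) \left(-7\right) - 5} - 22\right)^{2} = \left(\frac{1}{21 - 5} - 22\right)^{2} = \left(\frac{1}{16} - 22\right)^{2} = \left(- \frac{351}{16}\right)^{2} = \frac{123201}{256}$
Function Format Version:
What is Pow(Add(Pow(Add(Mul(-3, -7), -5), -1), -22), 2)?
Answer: Rational(123201, 256) ≈ 481.25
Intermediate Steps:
Pow(Add(Pow(Add(Mul(-3, -7), -5), -1), -22), 2) = Pow(Add(Pow(Add(21, -5), -1), -22), 2) = Pow(Add(Pow(16, -1), -22), 2) = Pow(Add(Rational(1, 16), -22), 2) = Pow(Rational(-351, 16), 2) = Rational(123201, 256)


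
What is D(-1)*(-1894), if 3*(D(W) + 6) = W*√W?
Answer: 11364 + 1894*I/3 ≈ 11364.0 + 631.33*I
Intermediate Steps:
D(W) = -6 + W^(3/2)/3 (D(W) = -6 + (W*√W)/3 = -6 + W^(3/2)/3)
D(-1)*(-1894) = (-6 + (-1)^(3/2)/3)*(-1894) = (-6 + (-I)/3)*(-1894) = (-6 - I/3)*(-1894) = 11364 + 1894*I/3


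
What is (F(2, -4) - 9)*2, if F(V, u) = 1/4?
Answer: -35/2 ≈ -17.500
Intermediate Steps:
F(V, u) = ¼
(F(2, -4) - 9)*2 = (¼ - 9)*2 = -35/4*2 = -35/2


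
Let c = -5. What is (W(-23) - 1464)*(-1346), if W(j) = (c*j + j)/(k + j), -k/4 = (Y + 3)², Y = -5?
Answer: 76975048/39 ≈ 1.9737e+6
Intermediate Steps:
k = -16 (k = -4*(-5 + 3)² = -4*(-2)² = -4*4 = -16)
W(j) = -4*j/(-16 + j) (W(j) = (-5*j + j)/(-16 + j) = (-4*j)/(-16 + j) = -4*j/(-16 + j))
(W(-23) - 1464)*(-1346) = (-4*(-23)/(-16 - 23) - 1464)*(-1346) = (-4*(-23)/(-39) - 1464)*(-1346) = (-4*(-23)*(-1/39) - 1464)*(-1346) = (-92/39 - 1464)*(-1346) = -57188/39*(-1346) = 76975048/39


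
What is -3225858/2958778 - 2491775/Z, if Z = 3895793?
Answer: -906358366652/523944846407 ≈ -1.7299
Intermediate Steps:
-3225858/2958778 - 2491775/Z = -3225858/2958778 - 2491775/3895793 = -3225858*1/2958778 - 2491775*1/3895793 = -1612929/1479389 - 226525/354163 = -906358366652/523944846407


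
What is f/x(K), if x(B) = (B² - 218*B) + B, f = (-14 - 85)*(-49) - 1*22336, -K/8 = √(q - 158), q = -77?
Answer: 3497*√235/(376*(-217*I + 8*√235)) ≈ 0.28143 + 0.49797*I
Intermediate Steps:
K = -8*I*√235 (K = -8*√(-77 - 158) = -8*I*√235 ≈ -122.64*I)
f = -17485 (f = -99*(-49) - 22336 = 4851 - 22336 = -17485)
x(B) = B² - 217*B
f/x(K) = -17485*I*√235/(1880*(-217 - 8*I*√235)) = -3497*I*√235/(376*(-217 - 8*I*√235))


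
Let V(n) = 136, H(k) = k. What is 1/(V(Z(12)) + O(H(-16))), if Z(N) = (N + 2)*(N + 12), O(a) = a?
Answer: 1/120 ≈ 0.0083333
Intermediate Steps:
Z(N) = (2 + N)*(12 + N)
1/(V(Z(12)) + O(H(-16))) = 1/(136 - 16) = 1/120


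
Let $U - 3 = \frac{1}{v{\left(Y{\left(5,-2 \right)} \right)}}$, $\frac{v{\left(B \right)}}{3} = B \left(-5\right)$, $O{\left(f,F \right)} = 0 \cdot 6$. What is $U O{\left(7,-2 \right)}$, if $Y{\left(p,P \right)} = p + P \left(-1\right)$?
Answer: $0$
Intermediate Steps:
$O{\left(f,F \right)} = 0$
$Y{\left(p,P \right)} = p - P$
$v{\left(B \right)} = - 15 B$ ($v{\left(B \right)} = 3 B \left(-5\right) = 3 \left(- 5 B\right) = - 15 B$)
$U = \frac{314}{105}$ ($U = 3 + \frac{1}{\left(-15\right) \left(5 - -2\right)} = 3 + \frac{1}{\left(-15\right) \left(5 + 2\right)} = 3 + \frac{1}{\left(-15\right) 7} = 3 + \frac{1}{-105} = 3 - \frac{1}{105} = \frac{314}{105} \approx 2.9905$)
$U O{\left(7,-2 \right)} = \frac{314}{105} \cdot 0 = 0$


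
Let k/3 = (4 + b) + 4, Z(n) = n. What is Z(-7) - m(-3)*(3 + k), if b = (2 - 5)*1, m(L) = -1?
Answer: 11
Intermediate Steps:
b = -3 (b = -3*1 = -3)
k = 15 (k = 3*((4 - 3) + 4) = 3*(1 + 4) = 3*5 = 15)
Z(-7) - m(-3)*(3 + k) = -7 - (-1)*(3 + 15) = -7 - (-1)*18 = -7 - 1*(-18) = -7 + 18 = 11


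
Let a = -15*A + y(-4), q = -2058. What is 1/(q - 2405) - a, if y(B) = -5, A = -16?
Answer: -1048806/4463 ≈ -235.00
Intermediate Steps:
a = 235 (a = -15*(-16) - 5 = 240 - 5 = 235)
1/(q - 2405) - a = 1/(-2058 - 2405) - 1*235 = 1/(-4463) - 235 = -1/4463 - 235 = -1048806/4463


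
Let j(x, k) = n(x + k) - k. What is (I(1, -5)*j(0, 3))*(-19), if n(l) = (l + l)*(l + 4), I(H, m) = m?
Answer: 3705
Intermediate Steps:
n(l) = 2*l*(4 + l) (n(l) = (2*l)*(4 + l) = 2*l*(4 + l))
j(x, k) = -k + 2*(k + x)*(4 + k + x) (j(x, k) = 2*(x + k)*(4 + (x + k)) - k = 2*(k + x)*(4 + (k + x)) - k = 2*(k + x)*(4 + k + x) - k = -k + 2*(k + x)*(4 + k + x))
(I(1, -5)*j(0, 3))*(-19) = -5*(-1*3 + 2*(3 + 0)*(4 + 3 + 0))*(-19) = -5*(-3 + 2*3*7)*(-19) = -5*(-3 + 42)*(-19) = -5*39*(-19) = -195*(-19) = 3705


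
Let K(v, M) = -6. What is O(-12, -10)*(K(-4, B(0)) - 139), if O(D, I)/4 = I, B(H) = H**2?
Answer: 5800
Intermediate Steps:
O(D, I) = 4*I
O(-12, -10)*(K(-4, B(0)) - 139) = (4*(-10))*(-6 - 139) = -40*(-145) = 5800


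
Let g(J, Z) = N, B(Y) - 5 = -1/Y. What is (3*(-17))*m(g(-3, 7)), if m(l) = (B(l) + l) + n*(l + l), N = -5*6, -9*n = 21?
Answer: -58667/10 ≈ -5866.7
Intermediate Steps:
n = -7/3 (n = -⅑*21 = -7/3 ≈ -2.3333)
B(Y) = 5 - 1/Y
N = -30
g(J, Z) = -30
m(l) = 5 - 1/l - 11*l/3 (m(l) = ((5 - 1/l) + l) - 7*(l + l)/3 = (5 + l - 1/l) - 14*l/3 = 5 - 1/l - 11*l/3)
(3*(-17))*m(g(-3, 7)) = (3*(-17))*(5 - 1/(-30) - 11/3*(-30)) = -51*(5 - 1*(-1/30) + 110) = -51*(5 + 1/30 + 110) = -51*3451/30 = -58667/10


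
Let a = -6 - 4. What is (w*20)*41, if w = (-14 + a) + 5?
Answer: -15580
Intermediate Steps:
a = -10
w = -19 (w = (-14 - 10) + 5 = -24 + 5 = -19)
(w*20)*41 = -19*20*41 = -380*41 = -15580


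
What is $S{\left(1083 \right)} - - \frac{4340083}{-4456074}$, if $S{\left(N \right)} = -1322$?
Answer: $- \frac{346780583}{262122} \approx -1323.0$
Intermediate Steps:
$S{\left(1083 \right)} - - \frac{4340083}{-4456074} = -1322 - - \frac{4340083}{-4456074} = -1322 - \left(-4340083\right) \left(- \frac{1}{4456074}\right) = -1322 - \frac{255299}{262122} = - \frac{346780583}{262122}$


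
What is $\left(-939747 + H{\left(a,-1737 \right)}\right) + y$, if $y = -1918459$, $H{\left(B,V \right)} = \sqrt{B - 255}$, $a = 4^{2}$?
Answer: $-2858206 + i \sqrt{239} \approx -2.8582 \cdot 10^{6} + 15.46 i$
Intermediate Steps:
$a = 16$
$H{\left(B,V \right)} = \sqrt{-255 + B}$
$\left(-939747 + H{\left(a,-1737 \right)}\right) + y = \left(-939747 + \sqrt{-255 + 16}\right) - 1918459 = \left(-939747 + \sqrt{-239}\right) - 1918459 = \left(-939747 + i \sqrt{239}\right) - 1918459 = -2858206 + i \sqrt{239}$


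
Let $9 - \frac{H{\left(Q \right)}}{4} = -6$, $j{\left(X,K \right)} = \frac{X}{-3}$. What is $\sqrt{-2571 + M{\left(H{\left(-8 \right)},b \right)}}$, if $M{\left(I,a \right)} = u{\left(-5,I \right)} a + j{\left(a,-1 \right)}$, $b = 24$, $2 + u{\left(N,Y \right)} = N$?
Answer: $i \sqrt{2747} \approx 52.412 i$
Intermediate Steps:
$u{\left(N,Y \right)} = -2 + N$
$j{\left(X,K \right)} = - \frac{X}{3}$ ($j{\left(X,K \right)} = X \left(- \frac{1}{3}\right) = - \frac{X}{3}$)
$H{\left(Q \right)} = 60$ ($H{\left(Q \right)} = 36 - -24 = 36 + 24 = 60$)
$M{\left(I,a \right)} = - \frac{22 a}{3}$ ($M{\left(I,a \right)} = \left(-2 - 5\right) a - \frac{a}{3} = - 7 a - \frac{a}{3} = - \frac{22 a}{3}$)
$\sqrt{-2571 + M{\left(H{\left(-8 \right)},b \right)}} = \sqrt{-2571 - 176} = \sqrt{-2747} = i \sqrt{2747}$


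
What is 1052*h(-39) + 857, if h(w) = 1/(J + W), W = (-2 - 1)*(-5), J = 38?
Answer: 46473/53 ≈ 876.85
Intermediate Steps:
W = 15 (W = -3*(-5) = 15)
h(w) = 1/53 (h(w) = 1/(38 + 15) = 1/53)
1052*h(-39) + 857 = 1052*(1/53) + 857 = 1052/53 + 857 = 46473/53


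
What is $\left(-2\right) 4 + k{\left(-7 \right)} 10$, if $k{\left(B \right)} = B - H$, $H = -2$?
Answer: $-58$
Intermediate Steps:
$k{\left(B \right)} = 2 + B$ ($k{\left(B \right)} = B - -2 = B + 2 = 2 + B$)
$\left(-2\right) 4 + k{\left(-7 \right)} 10 = \left(-2\right) 4 + \left(2 - 7\right) 10 = -8 - 50 = -58$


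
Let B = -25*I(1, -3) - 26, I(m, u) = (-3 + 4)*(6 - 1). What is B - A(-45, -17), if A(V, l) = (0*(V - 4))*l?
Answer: -151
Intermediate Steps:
I(m, u) = 5 (I(m, u) = 1*5 = 5)
A(V, l) = 0 (A(V, l) = (0*(-4 + V))*l = 0*l = 0)
B = -151 (B = -25*5 - 26 = -125 - 26 = -151)
B - A(-45, -17) = -151 - 1*0 = -151 + 0 = -151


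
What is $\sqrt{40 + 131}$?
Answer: $3 \sqrt{19} \approx 13.077$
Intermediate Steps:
$\sqrt{40 + 131} = \sqrt{171} = 3 \sqrt{19}$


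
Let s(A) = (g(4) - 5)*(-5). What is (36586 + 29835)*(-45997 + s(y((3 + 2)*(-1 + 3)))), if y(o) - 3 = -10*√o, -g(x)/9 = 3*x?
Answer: -3017638872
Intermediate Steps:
g(x) = -27*x
y(o) = 3 - 10*√o
s(A) = 565 (s(A) = (-27*4 - 5)*(-5) = (-108 - 5)*(-5) = -113*(-5) = 565)
(36586 + 29835)*(-45997 + s(y((3 + 2)*(-1 + 3)))) = (36586 + 29835)*(-45997 + 565) = 66421*(-45432) = -3017638872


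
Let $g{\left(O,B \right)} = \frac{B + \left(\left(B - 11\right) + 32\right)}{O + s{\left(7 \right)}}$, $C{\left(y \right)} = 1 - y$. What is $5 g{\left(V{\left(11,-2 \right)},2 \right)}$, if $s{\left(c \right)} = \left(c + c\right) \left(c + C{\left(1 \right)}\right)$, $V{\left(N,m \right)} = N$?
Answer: $\frac{125}{109} \approx 1.1468$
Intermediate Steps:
$s{\left(c \right)} = 2 c^{2}$ ($s{\left(c \right)} = \left(c + c\right) \left(c + \left(1 - 1\right)\right) = 2 c \left(c + \left(1 - 1\right)\right) = 2 c \left(c + 0\right) = 2 c c = 2 c^{2}$)
$g{\left(O,B \right)} = \frac{21 + 2 B}{98 + O}$ ($g{\left(O,B \right)} = \frac{B + \left(\left(B - 11\right) + 32\right)}{O + 2 \cdot 7^{2}} = \frac{B + \left(\left(-11 + B\right) + 32\right)}{O + 2 \cdot 49} = \frac{B + \left(21 + B\right)}{O + 98} = \frac{21 + 2 B}{98 + O}$)
$5 g{\left(V{\left(11,-2 \right)},2 \right)} = 5 \frac{21 + 2 \cdot 2}{98 + 11} = 5 \frac{21 + 4}{109} = 5 \cdot \frac{1}{109} \cdot 25 = 5 \cdot \frac{25}{109} = \frac{125}{109}$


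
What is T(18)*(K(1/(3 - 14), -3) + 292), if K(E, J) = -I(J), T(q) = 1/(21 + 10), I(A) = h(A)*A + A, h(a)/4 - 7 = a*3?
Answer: 271/31 ≈ 8.7419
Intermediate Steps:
h(a) = 28 + 12*a (h(a) = 28 + 4*(a*3) = 28 + 4*(3*a) = 28 + 12*a)
I(A) = A + A*(28 + 12*A) (I(A) = (28 + 12*A)*A + A = A*(28 + 12*A) + A = A + A*(28 + 12*A))
T(q) = 1/31
K(E, J) = -J*(29 + 12*J)
T(18)*(K(1/(3 - 14), -3) + 292) = (-1*(-3)*(29 + 12*(-3)) + 292)/31 = (-1*(-3)*(29 - 36) + 292)/31 = (-1*(-3)*(-7) + 292)/31 = (-21 + 292)/31 = (1/31)*271 = 271/31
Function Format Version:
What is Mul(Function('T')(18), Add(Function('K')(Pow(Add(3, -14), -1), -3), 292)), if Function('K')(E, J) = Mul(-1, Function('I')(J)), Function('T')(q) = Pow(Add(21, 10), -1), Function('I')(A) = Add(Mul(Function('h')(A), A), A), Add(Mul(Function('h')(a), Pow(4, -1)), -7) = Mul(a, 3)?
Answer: Rational(271, 31) ≈ 8.7419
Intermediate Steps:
Function('h')(a) = Add(28, Mul(12, a)) (Function('h')(a) = Add(28, Mul(4, Mul(a, 3))) = Add(28, Mul(4, Mul(3, a))) = Add(28, Mul(12, a)))
Function('I')(A) = Add(A, Mul(A, Add(28, Mul(12, A)))) (Function('I')(A) = Add(Mul(Add(28, Mul(12, A)), A), A) = Add(Mul(A, Add(28, Mul(12, A))), A) = Add(A, Mul(A, Add(28, Mul(12, A)))))
Function('T')(q) = Rational(1, 31) (Function('T')(q) = Pow(31, -1) = Rational(1, 31))
Function('K')(E, J) = Mul(-1, J, Add(29, Mul(12, J))) (Function('K')(E, J) = Mul(-1, Mul(J, Add(29, Mul(12, J)))) = Mul(-1, J, Add(29, Mul(12, J))))
Mul(Function('T')(18), Add(Function('K')(Pow(Add(3, -14), -1), -3), 292)) = Mul(Rational(1, 31), Add(Mul(-1, -3, Add(29, Mul(12, -3))), 292)) = Mul(Rational(1, 31), Add(Mul(-1, -3, Add(29, -36)), 292)) = Mul(Rational(1, 31), Add(Mul(-1, -3, -7), 292)) = Mul(Rational(1, 31), Add(-21, 292)) = Mul(Rational(1, 31), 271) = Rational(271, 31)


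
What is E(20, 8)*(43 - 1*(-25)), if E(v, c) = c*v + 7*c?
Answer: 14688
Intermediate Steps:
E(v, c) = 7*c + c*v
E(20, 8)*(43 - 1*(-25)) = (8*(7 + 20))*(43 - 1*(-25)) = (8*27)*(43 + 25) = 216*68 = 14688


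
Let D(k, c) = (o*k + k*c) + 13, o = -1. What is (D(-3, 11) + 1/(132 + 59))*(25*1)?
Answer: -81150/191 ≈ -424.87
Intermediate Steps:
D(k, c) = 13 - k + c*k (D(k, c) = (-k + k*c) + 13 = (-k + c*k) + 13 = 13 - k + c*k)
(D(-3, 11) + 1/(132 + 59))*(25*1) = ((13 - 1*(-3) + 11*(-3)) + 1/(132 + 59))*(25*1) = ((13 + 3 - 33) + 1/191)*25 = (-17 + 1/191)*25 = -3246/191*25 = -81150/191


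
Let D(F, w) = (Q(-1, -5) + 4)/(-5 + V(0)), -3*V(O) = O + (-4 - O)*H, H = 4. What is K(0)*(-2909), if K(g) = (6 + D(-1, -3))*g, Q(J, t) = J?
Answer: 0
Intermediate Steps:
V(O) = 16/3 + O (V(O) = -(O + (-4 - O)*4)/3 = -(O + (-16 - 4*O))/3 = -(-16 - 3*O)/3 = 16/3 + O)
D(F, w) = 9 (D(F, w) = (-1 + 4)/(-5 + (16/3 + 0)) = 3/(-5 + 16/3) = 3/(⅓) = 3*3 = 9)
K(g) = 15*g (K(g) = (6 + 9)*g = 15*g)
K(0)*(-2909) = (15*0)*(-2909) = 0*(-2909) = 0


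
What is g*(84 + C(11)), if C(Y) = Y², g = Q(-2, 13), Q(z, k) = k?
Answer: 2665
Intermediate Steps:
g = 13
g*(84 + C(11)) = 13*(84 + 11²) = 13*(84 + 121) = 13*205 = 2665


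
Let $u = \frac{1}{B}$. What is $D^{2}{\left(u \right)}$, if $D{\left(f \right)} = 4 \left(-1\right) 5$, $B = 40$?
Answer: $400$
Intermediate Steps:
$u = \frac{1}{40} \approx 0.025$
$D{\left(f \right)} = -20$ ($D{\left(f \right)} = \left(-4\right) 5 = -20$)
$D^{2}{\left(u \right)} = \left(-20\right)^{2} = 400$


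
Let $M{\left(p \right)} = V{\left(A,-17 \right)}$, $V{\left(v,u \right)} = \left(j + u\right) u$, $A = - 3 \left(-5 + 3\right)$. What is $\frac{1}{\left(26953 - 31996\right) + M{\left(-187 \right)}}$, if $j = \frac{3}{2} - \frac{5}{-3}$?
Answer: $- \frac{6}{28847} \approx -0.00020799$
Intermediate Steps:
$j = \frac{19}{6}$ ($j = 3 \cdot \frac{1}{2} - - \frac{5}{3} = \frac{3}{2} + \frac{5}{3} = \frac{19}{6} \approx 3.1667$)
$A = 6$ ($A = \left(-3\right) \left(-2\right) = 6$)
$V{\left(v,u \right)} = u \left(\frac{19}{6} + u\right)$ ($V{\left(v,u \right)} = \left(\frac{19}{6} + u\right) u = u \left(\frac{19}{6} + u\right)$)
$M{\left(p \right)} = \frac{1411}{6}$ ($M{\left(p \right)} = \frac{1}{6} \left(-17\right) \left(19 + 6 \left(-17\right)\right) = \frac{1}{6} \left(-17\right) \left(19 - 102\right) = \frac{1}{6} \left(-17\right) \left(-83\right) = \frac{1411}{6}$)
$\frac{1}{\left(26953 - 31996\right) + M{\left(-187 \right)}} = \frac{1}{\left(26953 - 31996\right) + \frac{1411}{6}} = \frac{1}{-5043 + \frac{1411}{6}} = \frac{1}{- \frac{28847}{6}} = - \frac{6}{28847}$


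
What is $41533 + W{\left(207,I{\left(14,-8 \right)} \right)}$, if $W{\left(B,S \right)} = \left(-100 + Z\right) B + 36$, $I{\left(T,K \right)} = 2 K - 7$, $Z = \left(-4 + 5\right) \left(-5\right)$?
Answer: $19834$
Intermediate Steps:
$Z = -5$ ($Z = 1 \left(-5\right) = -5$)
$I{\left(T,K \right)} = -7 + 2 K$
$W{\left(B,S \right)} = 36 - 105 B$ ($W{\left(B,S \right)} = \left(-100 - 5\right) B + 36 = - 105 B + 36 = 36 - 105 B$)
$41533 + W{\left(207,I{\left(14,-8 \right)} \right)} = 41533 + \left(36 - 21735\right) = 41533 - 21699 = 19834$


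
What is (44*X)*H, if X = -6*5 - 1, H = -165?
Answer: 225060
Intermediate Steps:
X = -31 (X = -30 - 1 = -31)
(44*X)*H = (44*(-31))*(-165) = -1364*(-165) = 225060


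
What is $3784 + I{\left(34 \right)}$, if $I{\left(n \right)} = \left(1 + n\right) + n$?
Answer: $3853$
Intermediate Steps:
$I{\left(n \right)} = 1 + 2 n$
$3784 + I{\left(34 \right)} = 3784 + \left(1 + 2 \cdot 34\right) = 3784 + \left(1 + 68\right) = 3784 + 69 = 3853$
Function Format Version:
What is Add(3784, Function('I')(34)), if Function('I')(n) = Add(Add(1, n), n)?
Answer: 3853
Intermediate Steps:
Function('I')(n) = Add(1, Mul(2, n))
Add(3784, Function('I')(34)) = Add(3784, Add(1, Mul(2, 34))) = Add(3784, Add(1, 68)) = Add(3784, 69) = 3853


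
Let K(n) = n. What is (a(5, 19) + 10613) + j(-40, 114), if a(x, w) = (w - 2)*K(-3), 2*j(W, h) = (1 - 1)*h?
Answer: 10562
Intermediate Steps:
j(W, h) = 0 (j(W, h) = ((1 - 1)*h)/2 = (0*h)/2 = (½)*0 = 0)
a(x, w) = 6 - 3*w (a(x, w) = (w - 2)*(-3) = (-2 + w)*(-3) = 6 - 3*w)
(a(5, 19) + 10613) + j(-40, 114) = ((6 - 3*19) + 10613) + 0 = ((6 - 57) + 10613) + 0 = (-51 + 10613) + 0 = 10562 + 0 = 10562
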